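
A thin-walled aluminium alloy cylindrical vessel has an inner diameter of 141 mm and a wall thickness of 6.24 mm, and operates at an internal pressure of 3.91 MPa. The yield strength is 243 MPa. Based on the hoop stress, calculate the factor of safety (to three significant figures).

n = 5.50

σ_h = pD/(2t) = 3.91×141/(2×6.24) = 44.18 MPa.
n = 243/44.18 = 5.501.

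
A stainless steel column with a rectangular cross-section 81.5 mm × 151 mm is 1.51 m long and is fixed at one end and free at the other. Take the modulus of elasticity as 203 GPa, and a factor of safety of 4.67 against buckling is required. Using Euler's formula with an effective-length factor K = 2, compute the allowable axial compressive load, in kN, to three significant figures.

Buckling occurs about the weak axis: I_min = h·b³/12 = 151×81.5³/12 = 6.812×10^6 mm⁴ (b = 81.5 mm is the smaller dimension).
Effective length L_e = KL = 2×1.51 m = 3020 mm.
Euler critical load P_cr = π²EI/L_e² = π²×203000×6.812×10^6/3020² = 1.496×10^6 N.
P_allow = P_cr/n = 1.496×10^6/4.67 = 320400 N.

P_allow = 320 kN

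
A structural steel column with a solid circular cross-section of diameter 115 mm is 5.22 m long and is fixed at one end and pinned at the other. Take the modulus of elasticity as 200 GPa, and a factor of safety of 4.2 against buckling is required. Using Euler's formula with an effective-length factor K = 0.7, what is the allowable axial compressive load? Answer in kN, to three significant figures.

P_allow = 302 kN

I = πd⁴/64 = π×115⁴/64 = 8.585×10^6 mm⁴.
Effective length L_e = KL = 0.7×5.22 m = 3654 mm.
Euler critical load P_cr = π²EI/L_e² = π²×200000×8.585×10^6/3654² = 1.269×10^6 N.
P_allow = P_cr/n = 1.269×10^6/4.2 = 302200 N.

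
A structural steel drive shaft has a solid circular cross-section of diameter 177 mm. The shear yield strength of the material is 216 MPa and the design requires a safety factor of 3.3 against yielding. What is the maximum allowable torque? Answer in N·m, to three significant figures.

T_allow = 71300 N·m

τ_allow = 216/3.3 = 65.45 MPa.
For a solid shaft T_allow = τ_allow·πd³/16; πd³/16 = π×177³/16 = 1.089×10^6 mm³.
T_allow = 65.45×1.089×10^6 = 7.127×10^7 N·mm = 71270 N·m.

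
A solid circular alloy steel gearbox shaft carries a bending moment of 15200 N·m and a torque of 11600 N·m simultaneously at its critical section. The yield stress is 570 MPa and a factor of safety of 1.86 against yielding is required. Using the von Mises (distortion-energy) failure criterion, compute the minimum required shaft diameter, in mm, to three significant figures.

d = 84.6 mm

σ_allow = σ_y/n = 570/1.86 = 306.5 MPa.
For a solid shaft σ_b = 32M/(πd³) and τ = 16T/(πd³), so the von Mises stress is σ' = (16/πd³)·√(4M²+3T²).
√(4M²+3T²) = √(4×(1.520×10^7)² + 3×(1.160×10^7)²) = 3.644×10^7 N·mm.
d³ = 16×3.644×10^7/(π×306.5) = 605600 mm³.
d = 84.60 mm.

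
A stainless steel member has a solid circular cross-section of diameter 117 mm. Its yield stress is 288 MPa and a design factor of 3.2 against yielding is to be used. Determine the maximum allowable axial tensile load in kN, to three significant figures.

F_allow = 968 kN

σ_allow = 288/3.2 = 90.00 MPa.
A = πd²/4 = π×117²/4 = 10750 mm².
F_allow = σ_allow × A = 90.00×10750 = 967600 N.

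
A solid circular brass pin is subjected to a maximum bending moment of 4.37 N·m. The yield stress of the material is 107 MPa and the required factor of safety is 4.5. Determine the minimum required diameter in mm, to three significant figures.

d = 12.3 mm

σ_allow = 107/4.5 = 23.78 MPa.
For a solid circular section σ = 32M/(πd³), so d³ = 32M/(π σ_allow) = 32×4370.0/(π×23.78) = 1872 mm³.
d = 12.32 mm.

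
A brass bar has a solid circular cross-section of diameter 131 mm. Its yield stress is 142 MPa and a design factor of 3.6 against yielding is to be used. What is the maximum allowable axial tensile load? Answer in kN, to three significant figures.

F_allow = 532 kN

σ_allow = 142/3.6 = 39.44 MPa.
A = πd²/4 = π×131²/4 = 13480 mm².
F_allow = σ_allow × A = 39.44×13480 = 531600 N.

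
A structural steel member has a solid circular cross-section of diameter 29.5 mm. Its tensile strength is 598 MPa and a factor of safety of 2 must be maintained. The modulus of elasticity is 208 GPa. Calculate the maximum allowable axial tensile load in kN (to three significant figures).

σ_allow = 598/2 = 299.0 MPa.
A = πd²/4 = π×29.5²/4 = 683.5 mm².
F_allow = σ_allow × A = 299.0×683.5 = 204400 N.

F_allow = 204 kN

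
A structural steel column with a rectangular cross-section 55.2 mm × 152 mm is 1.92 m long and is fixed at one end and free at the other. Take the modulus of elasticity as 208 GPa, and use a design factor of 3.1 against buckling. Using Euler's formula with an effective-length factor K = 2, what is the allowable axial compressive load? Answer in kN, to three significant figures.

P_allow = 95.7 kN

Buckling occurs about the weak axis: I_min = h·b³/12 = 152×55.2³/12 = 2.130×10^6 mm⁴ (b = 55.2 mm is the smaller dimension).
Effective length L_e = KL = 2×1.92 m = 3840 mm.
Euler critical load P_cr = π²EI/L_e² = π²×208000×2.130×10^6/3840² = 296600 N.
P_allow = P_cr/n = 296600/3.1 = 95680 N.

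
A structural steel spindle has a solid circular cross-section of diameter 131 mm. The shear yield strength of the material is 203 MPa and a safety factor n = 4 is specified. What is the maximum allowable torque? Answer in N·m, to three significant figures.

τ_allow = 203/4 = 50.75 MPa.
For a solid shaft T_allow = τ_allow·πd³/16; πd³/16 = π×131³/16 = 441400 mm³.
T_allow = 50.75×441400 = 2.240×10^7 N·mm = 22400 N·m.

T_allow = 22400 N·m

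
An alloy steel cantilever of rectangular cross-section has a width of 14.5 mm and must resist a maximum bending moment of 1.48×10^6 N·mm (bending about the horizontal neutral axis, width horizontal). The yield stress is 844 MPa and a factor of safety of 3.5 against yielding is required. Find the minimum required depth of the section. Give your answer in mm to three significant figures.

h = 50.4 mm

σ_allow = 844/3.5 = 241.1 MPa.
For a rectangular section σ = 6M/(bh²), so h² = 6M/(b σ_allow) = 6×1480000/(14.5×241.1) = 2540 mm².
h = 50.39 mm.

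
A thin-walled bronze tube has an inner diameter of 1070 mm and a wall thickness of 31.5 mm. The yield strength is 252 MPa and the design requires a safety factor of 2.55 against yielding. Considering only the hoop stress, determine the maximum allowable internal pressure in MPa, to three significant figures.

σ_allow = 252/2.55 = 98.82 MPa.
σ_h = pD/(2t) → p_allow = 2σ_allow t/D = 2×98.82×31.5/1070 = 5.819 MPa.

p_allow = 5.82 MPa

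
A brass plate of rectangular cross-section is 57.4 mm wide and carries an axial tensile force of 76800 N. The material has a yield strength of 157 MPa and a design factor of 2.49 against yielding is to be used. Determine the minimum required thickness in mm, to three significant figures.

σ_allow = 157/2.49 = 63.05 MPa.
Required area A = F/σ_allow = 76800/63.05 = 1218 mm².
t = A/w = 1218/57.4 = 21.22 mm.

t = 21.2 mm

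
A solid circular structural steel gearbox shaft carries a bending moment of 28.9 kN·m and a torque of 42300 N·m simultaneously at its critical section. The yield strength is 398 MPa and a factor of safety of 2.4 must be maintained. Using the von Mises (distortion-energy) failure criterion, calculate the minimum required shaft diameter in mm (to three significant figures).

σ_allow = σ_y/n = 398/2.4 = 165.8 MPa.
For a solid shaft σ_b = 32M/(πd³) and τ = 16T/(πd³), so the von Mises stress is σ' = (16/πd³)·√(4M²+3T²).
√(4M²+3T²) = √(4×(2.890×10^7)² + 3×(4.230×10^7)²) = 9.332×10^7 N·mm.
d³ = 16×9.332×10^7/(π×165.8) = 2.866×10^6 mm³.
d = 142.0 mm.

d = 142 mm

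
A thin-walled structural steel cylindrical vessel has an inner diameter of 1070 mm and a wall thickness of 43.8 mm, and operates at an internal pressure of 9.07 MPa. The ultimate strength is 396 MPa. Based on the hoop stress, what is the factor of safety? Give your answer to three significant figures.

σ_h = pD/(2t) = 9.07×1070/(2×43.8) = 110.8 MPa.
n = 396/110.8 = 3.574.

n = 3.57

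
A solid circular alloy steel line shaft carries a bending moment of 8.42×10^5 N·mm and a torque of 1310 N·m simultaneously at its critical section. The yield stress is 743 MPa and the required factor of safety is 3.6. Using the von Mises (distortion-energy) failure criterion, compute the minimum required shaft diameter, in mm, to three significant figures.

d = 41.2 mm

σ_allow = σ_y/n = 743/3.6 = 206.4 MPa.
For a solid shaft σ_b = 32M/(πd³) and τ = 16T/(πd³), so the von Mises stress is σ' = (16/πd³)·√(4M²+3T²).
√(4M²+3T²) = √(4×(842000)² + 3×(1.310×10^6)²) = 2.826×10^6 N·mm.
d³ = 16×2.826×10^6/(π×206.4) = 69730 mm³.
d = 41.16 mm.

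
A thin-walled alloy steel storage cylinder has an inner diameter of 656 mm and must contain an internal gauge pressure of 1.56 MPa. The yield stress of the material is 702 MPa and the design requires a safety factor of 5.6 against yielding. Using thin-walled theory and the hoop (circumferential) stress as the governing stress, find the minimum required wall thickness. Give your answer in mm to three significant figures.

σ_allow = 702/5.6 = 125.4 MPa.
Hoop stress σ_h = pD/(2t), so t = pD/(2σ_allow) = 1.56×656/(2×125.4) = 4.082 mm.

t = 4.08 mm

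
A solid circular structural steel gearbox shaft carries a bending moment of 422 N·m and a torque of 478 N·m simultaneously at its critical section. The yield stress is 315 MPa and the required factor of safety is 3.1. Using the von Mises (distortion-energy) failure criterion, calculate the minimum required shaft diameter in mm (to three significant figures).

d = 39.0 mm

σ_allow = σ_y/n = 315/3.1 = 101.6 MPa.
For a solid shaft σ_b = 32M/(πd³) and τ = 16T/(πd³), so the von Mises stress is σ' = (16/πd³)·√(4M²+3T²).
√(4M²+3T²) = √(4×(422000)² + 3×(478000)²) = 1.182×10^6 N·mm.
d³ = 16×1.182×10^6/(π×101.6) = 59260 mm³.
d = 38.99 mm.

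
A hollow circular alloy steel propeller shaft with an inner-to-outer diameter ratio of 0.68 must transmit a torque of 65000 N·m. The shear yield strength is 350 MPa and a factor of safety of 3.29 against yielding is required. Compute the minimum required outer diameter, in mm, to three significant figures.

d_o = 158 mm

τ_allow = 350/3.29 = 106.4 MPa.
For a hollow shaft τ = 16T/[πd_o³(1−k⁴)] with k = 0.68, so 1−k⁴ = 0.7862.
d_o³ = 16T/[π τ_allow (1−k⁴)] = 16×6.5000×10^7/(π×106.4×0.7862) = 3.958×10^6 mm³.
d_o = 158.2 mm.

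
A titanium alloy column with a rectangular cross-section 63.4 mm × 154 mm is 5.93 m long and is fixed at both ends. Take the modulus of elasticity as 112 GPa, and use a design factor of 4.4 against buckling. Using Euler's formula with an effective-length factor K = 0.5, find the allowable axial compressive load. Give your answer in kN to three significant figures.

Buckling occurs about the weak axis: I_min = h·b³/12 = 154×63.4³/12 = 3.270×10^6 mm⁴ (b = 63.4 mm is the smaller dimension).
Effective length L_e = KL = 0.5×5.93 m = 2965 mm.
Euler critical load P_cr = π²EI/L_e² = π²×112000×3.270×10^6/2965² = 411200 N.
P_allow = P_cr/n = 411200/4.4 = 93460 N.

P_allow = 93.5 kN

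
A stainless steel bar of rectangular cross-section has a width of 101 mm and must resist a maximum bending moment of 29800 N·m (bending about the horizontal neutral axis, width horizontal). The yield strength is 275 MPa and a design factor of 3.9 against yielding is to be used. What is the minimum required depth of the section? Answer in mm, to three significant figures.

h = 158 mm

σ_allow = 275/3.9 = 70.51 MPa.
For a rectangular section σ = 6M/(bh²), so h² = 6M/(b σ_allow) = 6×2.9800×10^7/(101×70.51) = 25110 mm².
h = 158.4 mm.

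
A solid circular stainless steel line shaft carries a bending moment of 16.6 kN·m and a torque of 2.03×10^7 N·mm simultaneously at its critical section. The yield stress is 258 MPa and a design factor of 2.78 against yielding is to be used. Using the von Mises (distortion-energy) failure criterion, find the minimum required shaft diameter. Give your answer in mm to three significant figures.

σ_allow = σ_y/n = 258/2.78 = 92.81 MPa.
For a solid shaft σ_b = 32M/(πd³) and τ = 16T/(πd³), so the von Mises stress is σ' = (16/πd³)·√(4M²+3T²).
√(4M²+3T²) = √(4×(1.660×10^7)² + 3×(2.030×10^7)²) = 4.836×10^7 N·mm.
d³ = 16×4.836×10^7/(π×92.81) = 2.654×10^6 mm³.
d = 138.4 mm.

d = 138 mm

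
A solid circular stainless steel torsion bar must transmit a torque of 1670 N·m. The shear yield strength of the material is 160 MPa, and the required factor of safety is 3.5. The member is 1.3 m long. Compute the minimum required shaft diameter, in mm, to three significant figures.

d = 57.1 mm

Allowable shear stress τ_allow = 160/3.5 = 45.71 MPa.
For a solid shaft τ = 16T/(πd³), so d³ = 16T/(π τ_allow) = 16×1670000/(π×45.71) = 186100 mm³.
d = (186100)^(1/3) = 57.09 mm.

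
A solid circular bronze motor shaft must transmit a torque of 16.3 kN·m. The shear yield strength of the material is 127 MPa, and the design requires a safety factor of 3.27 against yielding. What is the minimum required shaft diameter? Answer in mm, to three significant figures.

Allowable shear stress τ_allow = 127/3.27 = 38.84 MPa.
For a solid shaft τ = 16T/(πd³), so d³ = 16T/(π τ_allow) = 16×1.6300×10^7/(π×38.84) = 2.137×10^6 mm³.
d = (2.137×10^6)^(1/3) = 128.8 mm.

d = 129 mm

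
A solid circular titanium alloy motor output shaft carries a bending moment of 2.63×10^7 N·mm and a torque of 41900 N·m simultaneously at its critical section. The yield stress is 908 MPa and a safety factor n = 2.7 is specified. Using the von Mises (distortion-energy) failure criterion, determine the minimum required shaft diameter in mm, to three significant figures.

d = 111 mm

σ_allow = σ_y/n = 908/2.7 = 336.3 MPa.
For a solid shaft σ_b = 32M/(πd³) and τ = 16T/(πd³), so the von Mises stress is σ' = (16/πd³)·√(4M²+3T²).
√(4M²+3T²) = √(4×(2.630×10^7)² + 3×(4.190×10^7)²) = 8.963×10^7 N·mm.
d³ = 16×8.963×10^7/(π×336.3) = 1.357×10^6 mm³.
d = 110.7 mm.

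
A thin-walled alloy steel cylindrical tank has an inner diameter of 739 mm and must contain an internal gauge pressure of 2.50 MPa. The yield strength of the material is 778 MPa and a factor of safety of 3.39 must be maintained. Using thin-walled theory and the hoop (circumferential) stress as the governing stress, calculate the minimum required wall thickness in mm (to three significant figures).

σ_allow = 778/3.39 = 229.5 MPa.
Hoop stress σ_h = pD/(2t), so t = pD/(2σ_allow) = 2.50×739/(2×229.5) = 4.025 mm.

t = 4.03 mm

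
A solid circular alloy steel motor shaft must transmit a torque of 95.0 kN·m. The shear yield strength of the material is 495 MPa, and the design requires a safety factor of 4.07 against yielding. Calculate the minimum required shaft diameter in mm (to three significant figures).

d = 158 mm

Allowable shear stress τ_allow = 495/4.07 = 121.6 MPa.
For a solid shaft τ = 16T/(πd³), so d³ = 16T/(π τ_allow) = 16×9.5000×10^7/(π×121.6) = 3.978×10^6 mm³.
d = (3.978×10^6)^(1/3) = 158.5 mm.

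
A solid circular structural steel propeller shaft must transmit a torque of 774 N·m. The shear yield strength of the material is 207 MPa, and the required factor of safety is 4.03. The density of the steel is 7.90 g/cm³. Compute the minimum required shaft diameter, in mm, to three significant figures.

d = 42.5 mm

Allowable shear stress τ_allow = 207/4.03 = 51.36 MPa.
For a solid shaft τ = 16T/(πd³), so d³ = 16T/(π τ_allow) = 16×774000/(π×51.36) = 76740 mm³.
d = (76740)^(1/3) = 42.50 mm.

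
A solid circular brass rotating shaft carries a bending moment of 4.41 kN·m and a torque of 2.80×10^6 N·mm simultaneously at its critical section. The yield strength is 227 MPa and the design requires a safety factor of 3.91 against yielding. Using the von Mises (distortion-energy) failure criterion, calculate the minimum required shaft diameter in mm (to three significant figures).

σ_allow = σ_y/n = 227/3.91 = 58.06 MPa.
For a solid shaft σ_b = 32M/(πd³) and τ = 16T/(πd³), so the von Mises stress is σ' = (16/πd³)·√(4M²+3T²).
√(4M²+3T²) = √(4×(4.410×10^6)² + 3×(2.800×10^6)²) = 1.007×10^7 N·mm.
d³ = 16×1.007×10^7/(π×58.06) = 883000 mm³.
d = 95.94 mm.

d = 95.9 mm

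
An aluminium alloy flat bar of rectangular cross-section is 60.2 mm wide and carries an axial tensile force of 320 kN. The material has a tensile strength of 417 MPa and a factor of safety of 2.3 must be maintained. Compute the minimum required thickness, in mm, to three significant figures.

t = 29.3 mm

σ_allow = 417/2.3 = 181.3 MPa.
Required area A = F/σ_allow = 320000/181.3 = 1765 mm².
t = A/w = 1765/60.2 = 29.32 mm.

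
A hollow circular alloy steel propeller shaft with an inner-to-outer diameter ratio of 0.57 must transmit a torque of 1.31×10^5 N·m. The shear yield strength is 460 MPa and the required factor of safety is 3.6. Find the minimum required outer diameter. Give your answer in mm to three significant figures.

τ_allow = 460/3.6 = 127.8 MPa.
For a hollow shaft τ = 16T/[πd_o³(1−k⁴)] with k = 0.57, so 1−k⁴ = 0.8944.
d_o³ = 16T/[π τ_allow (1−k⁴)] = 16×1.3100×10^8/(π×127.8×0.8944) = 5.838×10^6 mm³.
d_o = 180.1 mm.

d_o = 180 mm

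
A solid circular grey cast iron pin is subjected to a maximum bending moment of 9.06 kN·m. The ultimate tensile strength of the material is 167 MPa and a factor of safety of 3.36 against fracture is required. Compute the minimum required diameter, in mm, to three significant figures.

σ_allow = 167/3.36 = 49.70 MPa.
For a solid circular section σ = 32M/(πd³), so d³ = 32M/(π σ_allow) = 32×9060000/(π×49.70) = 1.857×10^6 mm³.
d = 122.9 mm.

d = 123 mm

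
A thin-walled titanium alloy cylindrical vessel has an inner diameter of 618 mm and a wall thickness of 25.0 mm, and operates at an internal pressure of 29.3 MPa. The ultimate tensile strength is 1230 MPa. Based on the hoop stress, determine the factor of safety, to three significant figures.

σ_h = pD/(2t) = 29.3×618/(2×25.0) = 362.1 MPa.
n = 1230/362.1 = 3.396.

n = 3.40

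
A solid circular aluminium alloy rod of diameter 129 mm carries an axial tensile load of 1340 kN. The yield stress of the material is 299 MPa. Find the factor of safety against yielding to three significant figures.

n = 2.92

A = πd²/4 = 13070 mm².
σ = F/A = 1340000/13070 = 102.5 MPa.
n = 299/102.5 = 2.916.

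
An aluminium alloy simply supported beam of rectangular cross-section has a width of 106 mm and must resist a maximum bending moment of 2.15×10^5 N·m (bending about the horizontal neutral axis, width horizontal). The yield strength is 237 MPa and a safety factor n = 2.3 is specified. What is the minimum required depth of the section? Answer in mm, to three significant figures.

h = 344 mm

σ_allow = 237/2.3 = 103.0 MPa.
For a rectangular section σ = 6M/(bh²), so h² = 6M/(b σ_allow) = 6×2.1500×10^8/(106×103.0) = 118100 mm².
h = 343.7 mm.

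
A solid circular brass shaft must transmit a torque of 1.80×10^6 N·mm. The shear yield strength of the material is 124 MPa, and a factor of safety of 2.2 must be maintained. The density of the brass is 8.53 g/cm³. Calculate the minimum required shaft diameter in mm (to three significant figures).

Allowable shear stress τ_allow = 124/2.2 = 56.36 MPa.
For a solid shaft τ = 16T/(πd³), so d³ = 16T/(π τ_allow) = 16×1800000/(π×56.36) = 162600 mm³.
d = (162600)^(1/3) = 54.59 mm.

d = 54.6 mm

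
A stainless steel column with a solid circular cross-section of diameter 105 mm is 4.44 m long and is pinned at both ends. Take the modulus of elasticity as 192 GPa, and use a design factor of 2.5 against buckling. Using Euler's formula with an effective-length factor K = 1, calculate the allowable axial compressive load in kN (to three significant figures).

P_allow = 229 kN

I = πd⁴/64 = π×105⁴/64 = 5.967×10^6 mm⁴.
Effective length L_e = KL = 1×4.44 m = 4440 mm.
Euler critical load P_cr = π²EI/L_e² = π²×192000×5.967×10^6/4440² = 573500 N.
P_allow = P_cr/n = 573500/2.5 = 229400 N.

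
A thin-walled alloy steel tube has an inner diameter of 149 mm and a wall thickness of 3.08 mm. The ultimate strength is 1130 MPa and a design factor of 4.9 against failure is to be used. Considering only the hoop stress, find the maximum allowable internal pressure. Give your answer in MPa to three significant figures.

p_allow = 9.53 MPa

σ_allow = 1130/4.9 = 230.6 MPa.
σ_h = pD/(2t) → p_allow = 2σ_allow t/D = 2×230.6×3.08/149 = 9.534 MPa.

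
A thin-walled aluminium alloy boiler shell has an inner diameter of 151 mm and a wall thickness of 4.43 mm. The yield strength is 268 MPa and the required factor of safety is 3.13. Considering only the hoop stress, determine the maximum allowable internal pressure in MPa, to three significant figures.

σ_allow = 268/3.13 = 85.62 MPa.
σ_h = pD/(2t) → p_allow = 2σ_allow t/D = 2×85.62×4.43/151 = 5.024 MPa.

p_allow = 5.02 MPa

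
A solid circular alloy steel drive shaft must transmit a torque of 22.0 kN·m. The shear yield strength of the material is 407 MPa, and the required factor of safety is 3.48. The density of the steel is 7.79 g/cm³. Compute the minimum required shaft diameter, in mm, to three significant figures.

Allowable shear stress τ_allow = 407/3.48 = 117.0 MPa.
For a solid shaft τ = 16T/(πd³), so d³ = 16T/(π τ_allow) = 16×2.2000×10^7/(π×117.0) = 958000 mm³.
d = (958000)^(1/3) = 98.58 mm.

d = 98.6 mm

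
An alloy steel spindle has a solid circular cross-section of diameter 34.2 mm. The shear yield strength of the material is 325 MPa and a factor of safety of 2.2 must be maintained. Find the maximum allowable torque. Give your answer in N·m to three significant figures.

T_allow = 1160 N·m

τ_allow = 325/2.2 = 147.7 MPa.
For a solid shaft T_allow = τ_allow·πd³/16; πd³/16 = π×34.2³/16 = 7854 mm³.
T_allow = 147.7×7854 = 1.160×10^6 N·mm = 1160 N·m.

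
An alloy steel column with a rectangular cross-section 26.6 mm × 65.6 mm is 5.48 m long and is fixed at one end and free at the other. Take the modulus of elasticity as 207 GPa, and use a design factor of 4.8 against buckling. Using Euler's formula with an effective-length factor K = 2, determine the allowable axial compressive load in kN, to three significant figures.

Buckling occurs about the weak axis: I_min = h·b³/12 = 65.6×26.6³/12 = 102900 mm⁴ (b = 26.6 mm is the smaller dimension).
Effective length L_e = KL = 2×5.48 m = 10960 mm.
Euler critical load P_cr = π²EI/L_e² = π²×207000×102900/10960² = 1750 N.
P_allow = P_cr/n = 1750/4.8 = 364.6 N.

P_allow = 0.365 kN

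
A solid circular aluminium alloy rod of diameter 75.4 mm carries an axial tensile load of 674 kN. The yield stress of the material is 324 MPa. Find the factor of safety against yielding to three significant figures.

n = 2.15

A = πd²/4 = 4465 mm².
σ = F/A = 674000/4465 = 150.9 MPa.
n = 324/150.9 = 2.146.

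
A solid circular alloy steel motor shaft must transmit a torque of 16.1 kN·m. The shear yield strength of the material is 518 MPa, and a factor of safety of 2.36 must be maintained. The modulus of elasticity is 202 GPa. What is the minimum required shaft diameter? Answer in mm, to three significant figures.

Allowable shear stress τ_allow = 518/2.36 = 219.5 MPa.
For a solid shaft τ = 16T/(πd³), so d³ = 16T/(π τ_allow) = 16×1.6100×10^7/(π×219.5) = 373600 mm³.
d = (373600)^(1/3) = 72.02 mm.

d = 72.0 mm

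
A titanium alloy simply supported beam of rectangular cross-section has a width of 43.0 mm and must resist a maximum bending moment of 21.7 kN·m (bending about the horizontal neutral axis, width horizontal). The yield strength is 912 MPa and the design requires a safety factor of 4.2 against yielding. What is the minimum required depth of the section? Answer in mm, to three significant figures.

h = 118 mm

σ_allow = 912/4.2 = 217.1 MPa.
For a rectangular section σ = 6M/(bh²), so h² = 6M/(b σ_allow) = 6×2.1700×10^7/(43.0×217.1) = 13940 mm².
h = 118.1 mm.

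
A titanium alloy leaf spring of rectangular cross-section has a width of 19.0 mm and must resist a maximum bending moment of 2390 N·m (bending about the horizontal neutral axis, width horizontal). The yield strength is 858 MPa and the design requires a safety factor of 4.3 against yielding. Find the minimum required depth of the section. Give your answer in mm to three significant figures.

σ_allow = 858/4.3 = 199.5 MPa.
For a rectangular section σ = 6M/(bh²), so h² = 6M/(b σ_allow) = 6×2390000/(19.0×199.5) = 3782 mm².
h = 61.50 mm.

h = 61.5 mm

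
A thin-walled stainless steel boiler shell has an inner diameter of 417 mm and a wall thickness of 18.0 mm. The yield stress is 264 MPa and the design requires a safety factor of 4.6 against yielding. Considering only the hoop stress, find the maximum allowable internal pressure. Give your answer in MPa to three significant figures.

p_allow = 4.95 MPa

σ_allow = 264/4.6 = 57.39 MPa.
σ_h = pD/(2t) → p_allow = 2σ_allow t/D = 2×57.39×18.0/417 = 4.955 MPa.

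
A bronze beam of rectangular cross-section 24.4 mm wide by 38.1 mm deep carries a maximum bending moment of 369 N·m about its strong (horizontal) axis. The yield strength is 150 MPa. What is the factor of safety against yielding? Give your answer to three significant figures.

n = 2.40

Section modulus S = bh²/6 = 24.4×38.1²/6 = 5903 mm³.
σ = M/S = 369000/5903 = 62.51 MPa.
n = 150/62.51 = 2.400.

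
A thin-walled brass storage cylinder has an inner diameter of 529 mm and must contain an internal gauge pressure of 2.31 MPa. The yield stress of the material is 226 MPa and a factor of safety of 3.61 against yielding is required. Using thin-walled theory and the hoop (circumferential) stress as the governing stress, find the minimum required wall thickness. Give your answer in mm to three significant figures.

t = 9.76 mm

σ_allow = 226/3.61 = 62.60 MPa.
Hoop stress σ_h = pD/(2t), so t = pD/(2σ_allow) = 2.31×529/(2×62.60) = 9.760 mm.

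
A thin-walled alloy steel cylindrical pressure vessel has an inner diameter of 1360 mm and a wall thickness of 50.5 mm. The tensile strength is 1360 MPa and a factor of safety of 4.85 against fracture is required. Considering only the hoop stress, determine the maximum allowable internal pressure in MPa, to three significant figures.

σ_allow = 1360/4.85 = 280.4 MPa.
σ_h = pD/(2t) → p_allow = 2σ_allow t/D = 2×280.4×50.5/1360 = 20.82 MPa.

p_allow = 20.8 MPa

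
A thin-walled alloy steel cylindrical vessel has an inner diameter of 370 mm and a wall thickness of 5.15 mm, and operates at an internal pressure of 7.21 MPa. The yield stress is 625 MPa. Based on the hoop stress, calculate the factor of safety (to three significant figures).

σ_h = pD/(2t) = 7.21×370/(2×5.15) = 259.0 MPa.
n = 625/259.0 = 2.413.

n = 2.41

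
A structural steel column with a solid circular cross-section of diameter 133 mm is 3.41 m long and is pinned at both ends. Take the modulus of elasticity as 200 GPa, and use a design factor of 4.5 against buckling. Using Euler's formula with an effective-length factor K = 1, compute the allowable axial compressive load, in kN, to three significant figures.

P_allow = 579 kN

I = πd⁴/64 = π×133⁴/64 = 1.536×10^7 mm⁴.
Effective length L_e = KL = 1×3.41 m = 3410 mm.
Euler critical load P_cr = π²EI/L_e² = π²×200000×1.536×10^7/3410² = 2.607×10^6 N.
P_allow = P_cr/n = 2.607×10^6/4.5 = 579400 N.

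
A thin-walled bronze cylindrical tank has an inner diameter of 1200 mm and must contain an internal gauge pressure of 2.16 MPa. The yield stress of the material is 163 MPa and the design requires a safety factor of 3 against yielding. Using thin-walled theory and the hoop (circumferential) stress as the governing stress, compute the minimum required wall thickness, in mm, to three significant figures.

σ_allow = 163/3 = 54.33 MPa.
Hoop stress σ_h = pD/(2t), so t = pD/(2σ_allow) = 2.16×1200/(2×54.33) = 23.85 mm.

t = 23.9 mm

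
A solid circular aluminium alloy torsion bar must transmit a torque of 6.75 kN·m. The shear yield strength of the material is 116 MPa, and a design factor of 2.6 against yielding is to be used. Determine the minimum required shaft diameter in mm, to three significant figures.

Allowable shear stress τ_allow = 116/2.6 = 44.62 MPa.
For a solid shaft τ = 16T/(πd³), so d³ = 16T/(π τ_allow) = 16×6750000/(π×44.62) = 770500 mm³.
d = (770500)^(1/3) = 91.68 mm.

d = 91.7 mm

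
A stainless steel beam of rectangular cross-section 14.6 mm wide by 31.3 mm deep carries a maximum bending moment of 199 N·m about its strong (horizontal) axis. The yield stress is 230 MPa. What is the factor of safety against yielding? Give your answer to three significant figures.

Section modulus S = bh²/6 = 14.6×31.3²/6 = 2384 mm³.
σ = M/S = 199000/2384 = 83.48 MPa.
n = 230/83.48 = 2.755.

n = 2.76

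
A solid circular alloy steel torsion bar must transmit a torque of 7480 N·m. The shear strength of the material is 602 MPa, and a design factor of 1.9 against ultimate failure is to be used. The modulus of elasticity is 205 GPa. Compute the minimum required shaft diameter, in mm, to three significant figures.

Allowable shear stress τ_allow = 602/1.9 = 316.8 MPa.
For a solid shaft τ = 16T/(πd³), so d³ = 16T/(π τ_allow) = 16×7480000/(π×316.8) = 120200 mm³.
d = (120200)^(1/3) = 49.36 mm.

d = 49.4 mm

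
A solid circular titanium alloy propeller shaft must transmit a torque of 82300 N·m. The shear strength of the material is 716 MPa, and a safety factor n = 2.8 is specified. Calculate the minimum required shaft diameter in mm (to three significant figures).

Allowable shear stress τ_allow = 716/2.8 = 255.7 MPa.
For a solid shaft τ = 16T/(πd³), so d³ = 16T/(π τ_allow) = 16×8.2300×10^7/(π×255.7) = 1.639×10^6 mm³.
d = (1.639×10^6)^(1/3) = 117.9 mm.

d = 118 mm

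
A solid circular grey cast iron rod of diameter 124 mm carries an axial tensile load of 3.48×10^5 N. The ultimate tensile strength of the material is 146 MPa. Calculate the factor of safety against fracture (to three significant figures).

A = πd²/4 = 12080 mm².
σ = F/A = 348000/12080 = 28.82 MPa.
n = 146/28.82 = 5.066.

n = 5.07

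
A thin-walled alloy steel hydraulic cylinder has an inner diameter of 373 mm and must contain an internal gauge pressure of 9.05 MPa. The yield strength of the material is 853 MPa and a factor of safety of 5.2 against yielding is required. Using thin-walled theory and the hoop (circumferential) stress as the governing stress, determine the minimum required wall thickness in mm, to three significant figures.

t = 10.3 mm

σ_allow = 853/5.2 = 164.0 MPa.
Hoop stress σ_h = pD/(2t), so t = pD/(2σ_allow) = 9.05×373/(2×164.0) = 10.29 mm.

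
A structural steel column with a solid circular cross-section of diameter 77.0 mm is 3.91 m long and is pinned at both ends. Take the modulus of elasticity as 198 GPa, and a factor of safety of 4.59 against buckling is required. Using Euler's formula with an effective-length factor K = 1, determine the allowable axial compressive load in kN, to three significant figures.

P_allow = 48.1 kN

I = πd⁴/64 = π×77.0⁴/64 = 1.726×10^6 mm⁴.
Effective length L_e = KL = 1×3.91 m = 3910 mm.
Euler critical load P_cr = π²EI/L_e² = π²×198000×1.726×10^6/3910² = 220600 N.
P_allow = P_cr/n = 220600/4.59 = 48050 N.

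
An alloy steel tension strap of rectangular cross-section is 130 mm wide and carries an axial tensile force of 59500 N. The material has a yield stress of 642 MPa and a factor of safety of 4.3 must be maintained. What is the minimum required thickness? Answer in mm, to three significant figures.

t = 3.07 mm

σ_allow = 642/4.3 = 149.3 MPa.
Required area A = F/σ_allow = 59500/149.3 = 398.5 mm².
t = A/w = 398.5/130 = 3.066 mm.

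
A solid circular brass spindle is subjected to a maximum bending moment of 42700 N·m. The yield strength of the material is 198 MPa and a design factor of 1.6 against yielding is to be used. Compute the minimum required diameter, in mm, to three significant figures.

σ_allow = 198/1.6 = 123.8 MPa.
For a solid circular section σ = 32M/(πd³), so d³ = 32M/(π σ_allow) = 32×4.2700×10^7/(π×123.8) = 3.515×10^6 mm³.
d = 152.0 mm.

d = 152 mm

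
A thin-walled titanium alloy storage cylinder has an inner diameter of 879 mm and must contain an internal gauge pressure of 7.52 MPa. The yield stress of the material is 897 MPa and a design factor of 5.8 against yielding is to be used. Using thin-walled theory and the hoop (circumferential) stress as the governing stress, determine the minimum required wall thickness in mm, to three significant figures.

σ_allow = 897/5.8 = 154.7 MPa.
Hoop stress σ_h = pD/(2t), so t = pD/(2σ_allow) = 7.52×879/(2×154.7) = 21.37 mm.

t = 21.4 mm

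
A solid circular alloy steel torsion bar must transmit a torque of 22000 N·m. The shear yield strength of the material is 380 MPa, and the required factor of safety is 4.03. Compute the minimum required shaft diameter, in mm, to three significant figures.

Allowable shear stress τ_allow = 380/4.03 = 94.29 MPa.
For a solid shaft τ = 16T/(πd³), so d³ = 16T/(π τ_allow) = 16×2.2000×10^7/(π×94.29) = 1.188×10^6 mm³.
d = (1.188×10^6)^(1/3) = 105.9 mm.

d = 106 mm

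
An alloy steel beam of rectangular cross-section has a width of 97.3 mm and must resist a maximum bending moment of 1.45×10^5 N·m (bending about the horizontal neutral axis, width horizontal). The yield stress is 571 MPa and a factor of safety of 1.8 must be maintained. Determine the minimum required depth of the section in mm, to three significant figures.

σ_allow = 571/1.8 = 317.2 MPa.
For a rectangular section σ = 6M/(bh²), so h² = 6M/(b σ_allow) = 6×1.4500×10^8/(97.3×317.2) = 28190 mm².
h = 167.9 mm.

h = 168 mm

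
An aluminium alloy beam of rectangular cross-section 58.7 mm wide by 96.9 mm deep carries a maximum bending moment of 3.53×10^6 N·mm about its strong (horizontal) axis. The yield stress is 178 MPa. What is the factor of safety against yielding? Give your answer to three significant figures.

n = 4.63

Section modulus S = bh²/6 = 58.7×96.9²/6 = 91860 mm³.
σ = M/S = 3530000/91860 = 38.43 MPa.
n = 178/38.43 = 4.632.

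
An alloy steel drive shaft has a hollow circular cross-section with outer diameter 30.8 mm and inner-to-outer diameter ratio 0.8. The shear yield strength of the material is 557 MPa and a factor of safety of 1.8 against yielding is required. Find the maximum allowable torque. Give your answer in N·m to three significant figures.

τ_allow = 557/1.8 = 309.4 MPa.
For a hollow shaft T_allow = τ_allow·πd_o³(1−k⁴)/16 with 1−k⁴ = 0.5904, so πd_o³(1−k⁴)/16 = 3387 mm³.
T_allow = 309.4×3387 = 1.048×10^6 N·mm = 1048 N·m.

T_allow = 1050 N·m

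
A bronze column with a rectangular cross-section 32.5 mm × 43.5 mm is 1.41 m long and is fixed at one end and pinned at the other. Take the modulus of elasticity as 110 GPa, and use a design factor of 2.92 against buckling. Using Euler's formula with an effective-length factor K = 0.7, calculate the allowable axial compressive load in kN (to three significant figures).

Buckling occurs about the weak axis: I_min = h·b³/12 = 43.5×32.5³/12 = 124400 mm⁴ (b = 32.5 mm is the smaller dimension).
Effective length L_e = KL = 0.7×1.41 m = 987.0 mm.
Euler critical load P_cr = π²EI/L_e² = π²×110000×124400/987.0² = 138700 N.
P_allow = P_cr/n = 138700/2.92 = 47490 N.

P_allow = 47.5 kN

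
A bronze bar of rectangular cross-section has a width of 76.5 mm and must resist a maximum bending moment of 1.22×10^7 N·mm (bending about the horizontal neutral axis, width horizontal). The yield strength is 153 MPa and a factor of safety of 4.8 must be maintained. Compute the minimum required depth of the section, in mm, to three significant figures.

σ_allow = 153/4.8 = 31.88 MPa.
For a rectangular section σ = 6M/(bh²), so h² = 6M/(b σ_allow) = 6×1.2200×10^7/(76.5×31.88) = 30020 mm².
h = 173.3 mm.

h = 173 mm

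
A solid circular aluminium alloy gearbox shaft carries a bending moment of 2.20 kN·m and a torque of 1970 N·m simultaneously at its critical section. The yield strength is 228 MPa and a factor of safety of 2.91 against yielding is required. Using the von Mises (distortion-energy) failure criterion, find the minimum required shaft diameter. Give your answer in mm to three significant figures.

d = 71.3 mm

σ_allow = σ_y/n = 228/2.91 = 78.35 MPa.
For a solid shaft σ_b = 32M/(πd³) and τ = 16T/(πd³), so the von Mises stress is σ' = (16/πd³)·√(4M²+3T²).
√(4M²+3T²) = √(4×(2.200×10^6)² + 3×(1.970×10^6)²) = 5.568×10^6 N·mm.
d³ = 16×5.568×10^6/(π×78.35) = 361900 mm³.
d = 71.26 mm.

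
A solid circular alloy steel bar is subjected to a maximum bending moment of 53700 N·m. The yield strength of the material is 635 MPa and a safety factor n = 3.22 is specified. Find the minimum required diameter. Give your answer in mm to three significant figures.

σ_allow = 635/3.22 = 197.2 MPa.
For a solid circular section σ = 32M/(πd³), so d³ = 32M/(π σ_allow) = 32×5.3700×10^7/(π×197.2) = 2.774×10^6 mm³.
d = 140.5 mm.

d = 141 mm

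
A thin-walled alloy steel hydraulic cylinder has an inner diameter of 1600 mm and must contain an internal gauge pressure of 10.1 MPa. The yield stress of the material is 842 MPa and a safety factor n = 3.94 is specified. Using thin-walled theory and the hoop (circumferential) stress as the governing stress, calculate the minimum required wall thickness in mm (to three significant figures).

σ_allow = 842/3.94 = 213.7 MPa.
Hoop stress σ_h = pD/(2t), so t = pD/(2σ_allow) = 10.1×1600/(2×213.7) = 37.81 mm.

t = 37.8 mm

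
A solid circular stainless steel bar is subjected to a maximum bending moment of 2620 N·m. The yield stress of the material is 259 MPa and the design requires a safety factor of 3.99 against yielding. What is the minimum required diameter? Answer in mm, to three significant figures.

d = 74.4 mm

σ_allow = 259/3.99 = 64.91 MPa.
For a solid circular section σ = 32M/(πd³), so d³ = 32M/(π σ_allow) = 32×2620000/(π×64.91) = 411100 mm³.
d = 74.36 mm.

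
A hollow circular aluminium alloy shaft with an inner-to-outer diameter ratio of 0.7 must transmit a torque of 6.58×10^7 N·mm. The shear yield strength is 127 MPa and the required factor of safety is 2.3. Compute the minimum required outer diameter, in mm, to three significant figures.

d_o = 200 mm

τ_allow = 127/2.3 = 55.22 MPa.
For a hollow shaft τ = 16T/[πd_o³(1−k⁴)] with k = 0.7, so 1−k⁴ = 0.7599.
d_o³ = 16T/[π τ_allow (1−k⁴)] = 16×6.5800×10^7/(π×55.22×0.7599) = 7.987×10^6 mm³.
d_o = 199.9 mm.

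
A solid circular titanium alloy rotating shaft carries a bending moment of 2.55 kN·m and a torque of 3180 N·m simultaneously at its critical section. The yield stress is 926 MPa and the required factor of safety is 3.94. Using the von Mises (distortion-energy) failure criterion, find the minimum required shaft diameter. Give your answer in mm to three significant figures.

σ_allow = σ_y/n = 926/3.94 = 235.0 MPa.
For a solid shaft σ_b = 32M/(πd³) and τ = 16T/(πd³), so the von Mises stress is σ' = (16/πd³)·√(4M²+3T²).
√(4M²+3T²) = √(4×(2.550×10^6)² + 3×(3.180×10^6)²) = 7.506×10^6 N·mm.
d³ = 16×7.506×10^6/(π×235.0) = 162700 mm³.
d = 54.59 mm.

d = 54.6 mm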